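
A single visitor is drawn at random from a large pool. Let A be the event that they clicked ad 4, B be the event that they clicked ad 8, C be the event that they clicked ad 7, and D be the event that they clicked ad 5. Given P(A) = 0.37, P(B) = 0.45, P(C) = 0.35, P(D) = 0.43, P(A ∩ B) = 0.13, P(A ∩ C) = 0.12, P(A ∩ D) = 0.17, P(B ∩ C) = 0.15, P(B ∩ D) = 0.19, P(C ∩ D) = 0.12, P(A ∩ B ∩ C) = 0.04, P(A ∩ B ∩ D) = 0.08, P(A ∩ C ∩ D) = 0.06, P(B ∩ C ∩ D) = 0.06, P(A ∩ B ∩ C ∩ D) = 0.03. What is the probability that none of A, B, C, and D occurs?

0.07

By inclusion–exclusion:
P(A ∪ B ∪ C ∪ D) = 0.37 + 0.45 + 0.35 + 0.43 − 0.13 − 0.12 − 0.17 − 0.15 − 0.19 − 0.12 + 0.04 + 0.08 + 0.06 + 0.06 − 0.03 = 0.93
P(none) = 1 − 0.93 = 0.07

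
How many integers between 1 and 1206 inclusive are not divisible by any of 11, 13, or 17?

Apply inclusion-exclusion:
109 + 92 + 70 − 8 − 6 − 5 + 0 = 252
1206 − 252 = 954

954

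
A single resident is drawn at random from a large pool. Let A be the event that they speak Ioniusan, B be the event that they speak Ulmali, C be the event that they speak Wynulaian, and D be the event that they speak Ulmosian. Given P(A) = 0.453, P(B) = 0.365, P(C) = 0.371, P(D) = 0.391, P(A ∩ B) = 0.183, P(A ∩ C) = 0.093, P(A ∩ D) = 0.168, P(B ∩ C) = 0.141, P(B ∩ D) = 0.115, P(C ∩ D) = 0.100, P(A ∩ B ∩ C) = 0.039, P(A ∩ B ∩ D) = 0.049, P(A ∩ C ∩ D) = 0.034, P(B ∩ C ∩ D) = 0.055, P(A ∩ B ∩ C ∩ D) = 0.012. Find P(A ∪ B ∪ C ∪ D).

By inclusion-exclusion,
P(A ∪ B ∪ C ∪ D) = 0.453 + 0.365 + 0.371 + 0.391 − 0.183 − 0.093 − 0.168 − 0.141 − 0.115 − 0.100 + 0.039 + 0.049 + 0.034 + 0.055 − 0.012 = 0.945

0.945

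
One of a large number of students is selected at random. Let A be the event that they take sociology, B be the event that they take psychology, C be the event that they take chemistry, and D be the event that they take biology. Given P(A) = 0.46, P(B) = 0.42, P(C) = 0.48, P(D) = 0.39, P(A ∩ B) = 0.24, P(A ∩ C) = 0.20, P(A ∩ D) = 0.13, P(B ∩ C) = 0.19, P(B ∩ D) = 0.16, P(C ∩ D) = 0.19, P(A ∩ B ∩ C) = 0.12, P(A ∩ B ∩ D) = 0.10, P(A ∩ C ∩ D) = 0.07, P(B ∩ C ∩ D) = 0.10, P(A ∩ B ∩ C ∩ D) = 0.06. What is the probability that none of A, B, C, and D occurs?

0.03

P(A ∪ B ∪ C ∪ D) = 0.46 + 0.42 + 0.48 + 0.39 − 0.24 − 0.20 − 0.13 − 0.19 − 0.16 − 0.19 + 0.12 + 0.10 + 0.07 + 0.10 − 0.06 = 0.97
P(none) = 1 − 0.97 = 0.03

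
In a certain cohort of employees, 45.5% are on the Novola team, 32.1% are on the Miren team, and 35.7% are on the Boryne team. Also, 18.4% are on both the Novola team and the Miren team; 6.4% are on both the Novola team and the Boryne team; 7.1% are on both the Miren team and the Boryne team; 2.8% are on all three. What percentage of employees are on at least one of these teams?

84.2%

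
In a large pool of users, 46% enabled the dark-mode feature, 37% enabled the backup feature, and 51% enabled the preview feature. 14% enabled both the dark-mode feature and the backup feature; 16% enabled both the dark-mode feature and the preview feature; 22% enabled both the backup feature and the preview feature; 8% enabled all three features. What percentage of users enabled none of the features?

10%

Using inclusion–exclusion:
P(union) = 46 + 37 + 51 − 14 − 16 − 22 + 8 = 90%
P(none) = 100% − 90% = 10%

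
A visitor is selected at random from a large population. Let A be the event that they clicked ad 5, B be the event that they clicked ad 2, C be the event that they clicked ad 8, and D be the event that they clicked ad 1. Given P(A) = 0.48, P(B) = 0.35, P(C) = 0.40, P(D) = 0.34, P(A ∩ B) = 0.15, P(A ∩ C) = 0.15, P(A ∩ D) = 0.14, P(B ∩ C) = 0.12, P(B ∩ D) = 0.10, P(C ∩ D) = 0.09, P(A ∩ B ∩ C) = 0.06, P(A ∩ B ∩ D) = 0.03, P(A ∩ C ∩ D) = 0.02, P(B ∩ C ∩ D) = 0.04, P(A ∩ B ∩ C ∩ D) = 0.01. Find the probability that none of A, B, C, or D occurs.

P(A ∪ B ∪ C ∪ D) = 0.48 + 0.35 + 0.40 + 0.34 − 0.15 − 0.15 − 0.14 − 0.12 − 0.10 − 0.09 + 0.06 + 0.03 + 0.02 + 0.04 − 0.01 = 0.96
P(none) = 1 − 0.96 = 0.04

0.04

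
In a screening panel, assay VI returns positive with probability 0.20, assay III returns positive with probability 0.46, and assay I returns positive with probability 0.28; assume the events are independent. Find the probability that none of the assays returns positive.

0.31104

P(none) = (1 − 0.20) × (1 − 0.46) × (1 − 0.28) = 0.80 × 0.54 × 0.72 = 0.31104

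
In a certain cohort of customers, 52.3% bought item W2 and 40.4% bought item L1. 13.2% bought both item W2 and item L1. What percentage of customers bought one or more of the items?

79.5%

P(at least one) = 52.3 + 40.4 − 13.2 = 79.5%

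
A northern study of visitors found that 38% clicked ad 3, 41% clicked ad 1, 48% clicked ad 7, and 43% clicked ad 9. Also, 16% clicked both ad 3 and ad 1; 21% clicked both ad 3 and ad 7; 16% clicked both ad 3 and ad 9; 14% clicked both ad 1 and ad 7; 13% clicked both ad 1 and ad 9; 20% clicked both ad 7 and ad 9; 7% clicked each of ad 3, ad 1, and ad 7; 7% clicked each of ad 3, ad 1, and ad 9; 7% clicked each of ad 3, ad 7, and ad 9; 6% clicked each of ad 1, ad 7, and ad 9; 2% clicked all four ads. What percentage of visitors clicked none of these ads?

5%

P(≥1) = 38 + 41 + 48 + 43 − 16 − 21 − 16 − 14 − 13 − 20 + 7 + 7 + 7 + 6 − 2 = 95%
P(none) = 100% − 95% = 5%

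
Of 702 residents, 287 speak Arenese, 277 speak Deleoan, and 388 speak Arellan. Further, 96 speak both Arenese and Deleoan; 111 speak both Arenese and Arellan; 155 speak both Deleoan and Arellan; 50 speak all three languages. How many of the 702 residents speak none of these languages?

62

|union| = 287 + 277 + 388 − 96 − 111 − 155 + 50 = 640
None: 702 − 640 = 62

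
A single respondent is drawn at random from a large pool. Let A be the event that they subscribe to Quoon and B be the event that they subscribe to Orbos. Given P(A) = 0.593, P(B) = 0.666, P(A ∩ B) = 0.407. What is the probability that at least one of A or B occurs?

0.852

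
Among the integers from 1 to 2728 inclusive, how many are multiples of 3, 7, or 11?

1311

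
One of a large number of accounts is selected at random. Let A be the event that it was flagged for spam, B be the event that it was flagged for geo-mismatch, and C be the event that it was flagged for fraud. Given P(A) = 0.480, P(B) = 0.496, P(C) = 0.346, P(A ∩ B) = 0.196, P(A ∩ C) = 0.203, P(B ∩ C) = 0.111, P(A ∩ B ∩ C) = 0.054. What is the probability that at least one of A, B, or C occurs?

0.866

Apply inclusion-exclusion:
P(A ∪ B ∪ C) = 0.480 + 0.496 + 0.346 − 0.196 − 0.203 − 0.111 + 0.054 = 0.866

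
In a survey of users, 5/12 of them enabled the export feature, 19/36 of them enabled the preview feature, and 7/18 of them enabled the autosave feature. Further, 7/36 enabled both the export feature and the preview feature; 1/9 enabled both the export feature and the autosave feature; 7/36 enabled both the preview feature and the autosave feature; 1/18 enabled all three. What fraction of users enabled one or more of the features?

Apply inclusion-exclusion:
P(union) = 5/12 + 19/36 + 7/18 − 7/36 − 1/9 − 7/36 + 1/18 = 8/9

8/9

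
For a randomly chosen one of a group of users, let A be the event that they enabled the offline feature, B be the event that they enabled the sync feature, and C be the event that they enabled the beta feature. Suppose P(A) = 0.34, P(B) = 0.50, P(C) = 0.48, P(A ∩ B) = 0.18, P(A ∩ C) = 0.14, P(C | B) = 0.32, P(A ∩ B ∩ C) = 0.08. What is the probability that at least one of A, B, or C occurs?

P(B ∩ C) = P(B)·P(C|B) = 0.50 × 0.32 = 0.16
P(A ∪ B ∪ C) = 0.34 + 0.50 + 0.48 − 0.18 − 0.14 − 0.16 + 0.08 = 0.92

0.92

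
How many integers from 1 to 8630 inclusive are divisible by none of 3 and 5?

⌊8630/3⌋ + ⌊8630/5⌋ − ⌊8630/15⌋ = 2876 + 1726 − 575 = 4027
8630 − 4027 = 4603

4603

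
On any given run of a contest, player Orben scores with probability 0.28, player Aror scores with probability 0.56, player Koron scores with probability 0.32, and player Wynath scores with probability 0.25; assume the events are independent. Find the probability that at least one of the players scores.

0.838432

Since the events are independent, P(none) is the product of the individual non-occurrence probabilities.
P(none) = (1 − 0.28) × (1 − 0.56) × (1 − 0.32) × (1 − 0.25) = 0.72 × 0.44 × 0.68 × 0.75 = 0.161568
P(at least one) = 1 − 0.161568 = 0.838432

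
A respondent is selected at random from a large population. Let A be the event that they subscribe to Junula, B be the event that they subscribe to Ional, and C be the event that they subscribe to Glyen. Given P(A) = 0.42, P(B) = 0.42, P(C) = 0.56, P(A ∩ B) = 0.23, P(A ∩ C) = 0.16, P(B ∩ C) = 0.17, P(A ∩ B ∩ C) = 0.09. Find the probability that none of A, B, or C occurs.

By inclusion-exclusion,
P(A ∪ B ∪ C) = 0.42 + 0.42 + 0.56 − 0.23 − 0.16 − 0.17 + 0.09 = 0.93
P(none) = 1 − 0.93 = 0.07

0.07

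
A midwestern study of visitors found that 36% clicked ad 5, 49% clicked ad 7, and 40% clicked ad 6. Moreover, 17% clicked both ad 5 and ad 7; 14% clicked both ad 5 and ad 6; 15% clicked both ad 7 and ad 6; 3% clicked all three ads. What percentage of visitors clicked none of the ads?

P(union) = 36 + 49 + 40 − 17 − 14 − 15 + 3 = 82%
P(none) = 100% − 82% = 18%

18%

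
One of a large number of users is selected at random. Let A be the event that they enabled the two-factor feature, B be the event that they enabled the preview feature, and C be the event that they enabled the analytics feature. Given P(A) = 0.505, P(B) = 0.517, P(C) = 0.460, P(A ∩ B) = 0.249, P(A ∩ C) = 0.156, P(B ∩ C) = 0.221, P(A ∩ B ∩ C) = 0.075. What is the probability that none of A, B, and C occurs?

0.069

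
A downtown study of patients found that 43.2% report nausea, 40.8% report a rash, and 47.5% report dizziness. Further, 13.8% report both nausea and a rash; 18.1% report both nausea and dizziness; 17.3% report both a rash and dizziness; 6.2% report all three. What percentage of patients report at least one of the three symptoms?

88.5%

By inclusion–exclusion:
P(at least one) = 43.2 + 40.8 + 47.5 − 13.8 − 18.1 − 17.3 + 6.2 = 88.5%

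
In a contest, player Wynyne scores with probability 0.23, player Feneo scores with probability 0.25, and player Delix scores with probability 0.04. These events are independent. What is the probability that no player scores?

P(none) = (1 − 0.23) × (1 − 0.25) × (1 − 0.04) = 0.77 × 0.75 × 0.96 = 0.5544

0.5544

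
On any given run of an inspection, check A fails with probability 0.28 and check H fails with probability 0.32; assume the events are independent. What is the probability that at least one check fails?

Independence gives P(none) = ∏(1 − pᵢ).
P(none) = (1 − 0.28) × (1 − 0.32) = 0.72 × 0.68 = 0.4896
P(at least one) = 1 − 0.4896 = 0.5104

0.5104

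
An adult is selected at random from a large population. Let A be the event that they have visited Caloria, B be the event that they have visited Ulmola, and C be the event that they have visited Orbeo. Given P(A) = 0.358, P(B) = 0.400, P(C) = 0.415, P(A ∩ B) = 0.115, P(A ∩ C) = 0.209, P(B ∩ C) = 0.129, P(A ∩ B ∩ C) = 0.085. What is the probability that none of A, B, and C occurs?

Using inclusion–exclusion:
P(A ∪ B ∪ C) = 0.358 + 0.400 + 0.415 − 0.115 − 0.209 − 0.129 + 0.085 = 0.805
P(none) = 1 − 0.805 = 0.195

0.195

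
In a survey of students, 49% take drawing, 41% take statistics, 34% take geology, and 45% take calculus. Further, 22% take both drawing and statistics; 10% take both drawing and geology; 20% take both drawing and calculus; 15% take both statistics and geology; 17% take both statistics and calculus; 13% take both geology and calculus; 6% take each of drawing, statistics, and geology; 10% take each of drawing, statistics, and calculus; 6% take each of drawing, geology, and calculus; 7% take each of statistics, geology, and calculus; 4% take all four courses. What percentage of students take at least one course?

P(≥1) = 49 + 41 + 34 + 45 − 22 − 10 − 20 − 15 − 17 − 13 + 6 + 10 + 6 + 7 − 4 = 97%

97%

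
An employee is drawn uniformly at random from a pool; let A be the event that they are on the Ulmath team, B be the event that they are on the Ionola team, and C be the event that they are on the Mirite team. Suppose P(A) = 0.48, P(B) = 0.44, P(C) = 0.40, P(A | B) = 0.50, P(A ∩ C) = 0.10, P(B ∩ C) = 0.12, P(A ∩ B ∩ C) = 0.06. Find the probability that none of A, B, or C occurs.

0.06

P(A ∩ B) = P(B)·P(A|B) = 0.44 × 0.50 = 0.22
P(A ∪ B ∪ C) = 0.48 + 0.44 + 0.40 − 0.22 − 0.10 − 0.12 + 0.06 = 0.94
P(none) = 1 − 0.94 = 0.06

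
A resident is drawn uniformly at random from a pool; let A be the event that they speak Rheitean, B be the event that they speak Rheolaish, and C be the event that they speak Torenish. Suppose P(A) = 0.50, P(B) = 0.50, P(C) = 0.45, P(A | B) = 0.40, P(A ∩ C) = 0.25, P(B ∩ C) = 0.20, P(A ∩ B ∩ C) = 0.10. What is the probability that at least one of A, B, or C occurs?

0.90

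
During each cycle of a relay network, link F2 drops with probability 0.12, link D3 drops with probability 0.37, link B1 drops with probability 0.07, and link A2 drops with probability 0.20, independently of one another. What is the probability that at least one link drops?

0.5875264

P(none) = (1 − 0.12) × (1 − 0.37) × (1 − 0.07) × (1 − 0.20) = 0.88 × 0.63 × 0.93 × 0.80 = 0.4124736
P(at least one) = 1 − 0.4124736 = 0.5875264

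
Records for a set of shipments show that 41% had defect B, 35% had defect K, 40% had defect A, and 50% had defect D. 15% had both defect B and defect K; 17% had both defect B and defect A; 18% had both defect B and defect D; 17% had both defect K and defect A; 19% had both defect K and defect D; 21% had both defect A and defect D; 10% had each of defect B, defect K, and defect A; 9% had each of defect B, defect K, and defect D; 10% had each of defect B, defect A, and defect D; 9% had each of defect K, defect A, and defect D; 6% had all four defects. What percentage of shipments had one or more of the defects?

91%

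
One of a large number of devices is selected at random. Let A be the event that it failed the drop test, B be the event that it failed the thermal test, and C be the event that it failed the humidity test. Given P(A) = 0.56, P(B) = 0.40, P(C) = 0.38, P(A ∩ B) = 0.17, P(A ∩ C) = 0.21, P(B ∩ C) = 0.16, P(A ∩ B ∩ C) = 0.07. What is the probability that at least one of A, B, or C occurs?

0.87

Using inclusion–exclusion:
P(A ∪ B ∪ C) = 0.56 + 0.40 + 0.38 − 0.17 − 0.21 − 0.16 + 0.07 = 0.87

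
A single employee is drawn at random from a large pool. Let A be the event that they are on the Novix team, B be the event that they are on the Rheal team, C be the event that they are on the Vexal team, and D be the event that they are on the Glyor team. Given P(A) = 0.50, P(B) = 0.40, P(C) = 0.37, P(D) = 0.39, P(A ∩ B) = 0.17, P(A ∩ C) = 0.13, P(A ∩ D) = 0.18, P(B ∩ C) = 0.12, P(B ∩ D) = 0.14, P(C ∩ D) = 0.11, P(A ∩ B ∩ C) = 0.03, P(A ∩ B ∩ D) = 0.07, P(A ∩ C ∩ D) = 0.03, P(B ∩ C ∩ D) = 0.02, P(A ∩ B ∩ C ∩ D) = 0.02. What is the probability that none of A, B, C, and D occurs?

0.06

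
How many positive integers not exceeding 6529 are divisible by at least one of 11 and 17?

593 + 384 − 34 = 943

943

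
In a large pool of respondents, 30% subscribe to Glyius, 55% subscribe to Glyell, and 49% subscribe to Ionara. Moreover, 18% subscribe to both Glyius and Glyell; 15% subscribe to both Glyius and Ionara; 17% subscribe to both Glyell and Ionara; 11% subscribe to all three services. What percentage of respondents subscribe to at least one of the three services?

By inclusion-exclusion,
P(union) = 30 + 55 + 49 − 18 − 15 − 17 + 11 = 95%

95%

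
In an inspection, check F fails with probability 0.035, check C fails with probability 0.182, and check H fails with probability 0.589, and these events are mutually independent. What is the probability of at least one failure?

0.67556893

Independence gives P(none) = ∏(1 − pᵢ).
P(none) = (1 − 0.035) × (1 − 0.182) × (1 − 0.589) = 0.965 × 0.818 × 0.411 = 0.32443107
P(at least one) = 1 − 0.32443107 = 0.67556893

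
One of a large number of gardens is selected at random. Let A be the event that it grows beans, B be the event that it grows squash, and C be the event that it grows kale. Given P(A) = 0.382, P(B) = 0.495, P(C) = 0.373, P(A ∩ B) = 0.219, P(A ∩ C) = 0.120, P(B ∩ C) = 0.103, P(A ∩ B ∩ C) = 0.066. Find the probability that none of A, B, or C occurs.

By inclusion–exclusion:
P(A ∪ B ∪ C) = 0.382 + 0.495 + 0.373 − 0.219 − 0.120 − 0.103 + 0.066 = 0.874
P(none) = 1 − 0.874 = 0.126

0.126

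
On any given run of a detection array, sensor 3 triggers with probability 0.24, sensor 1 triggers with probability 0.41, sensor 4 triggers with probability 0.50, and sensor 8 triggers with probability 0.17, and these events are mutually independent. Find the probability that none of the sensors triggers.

0.186086

Since the events are independent, P(none) is the product of the individual non-occurrence probabilities.
P(none) = (1 − 0.24) × (1 − 0.41) × (1 − 0.50) × (1 − 0.17) = 0.76 × 0.59 × 0.50 × 0.83 = 0.186086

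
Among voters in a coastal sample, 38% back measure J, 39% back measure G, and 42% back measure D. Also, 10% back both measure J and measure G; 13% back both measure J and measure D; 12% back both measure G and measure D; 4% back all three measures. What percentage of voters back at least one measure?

Apply inclusion-exclusion:
P(≥1) = 38 + 39 + 42 − 10 − 13 − 12 + 4 = 88%

88%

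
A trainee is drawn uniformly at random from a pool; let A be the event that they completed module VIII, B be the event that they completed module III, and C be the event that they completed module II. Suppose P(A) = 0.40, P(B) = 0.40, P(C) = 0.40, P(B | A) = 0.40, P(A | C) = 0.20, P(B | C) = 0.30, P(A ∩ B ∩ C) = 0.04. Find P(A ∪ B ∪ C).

P(A ∩ B) = P(A)·P(B|A) = 0.40 × 0.40 = 0.16
P(A ∩ C) = P(C)·P(A|C) = 0.40 × 0.20 = 0.08
P(B ∩ C) = P(C)·P(B|C) = 0.40 × 0.30 = 0.12
By inclusion–exclusion:
P(A ∪ B ∪ C) = 0.40 + 0.40 + 0.40 − 0.16 − 0.08 − 0.12 + 0.04 = 0.88

0.88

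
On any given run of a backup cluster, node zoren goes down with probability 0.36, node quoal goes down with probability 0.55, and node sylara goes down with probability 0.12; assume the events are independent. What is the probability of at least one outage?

0.74656

P(none) = (1 − 0.36) × (1 − 0.55) × (1 − 0.12) = 0.64 × 0.45 × 0.88 = 0.25344
P(at least one) = 1 − 0.25344 = 0.74656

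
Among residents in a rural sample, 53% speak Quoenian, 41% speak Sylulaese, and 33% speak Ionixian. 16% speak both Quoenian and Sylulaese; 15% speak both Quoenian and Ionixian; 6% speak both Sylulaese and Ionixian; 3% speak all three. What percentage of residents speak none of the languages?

7%

Inclusion–exclusion gives
P(at least one) = 53 + 41 + 33 − 16 − 15 − 6 + 3 = 93%
P(none) = 100% − 93% = 7%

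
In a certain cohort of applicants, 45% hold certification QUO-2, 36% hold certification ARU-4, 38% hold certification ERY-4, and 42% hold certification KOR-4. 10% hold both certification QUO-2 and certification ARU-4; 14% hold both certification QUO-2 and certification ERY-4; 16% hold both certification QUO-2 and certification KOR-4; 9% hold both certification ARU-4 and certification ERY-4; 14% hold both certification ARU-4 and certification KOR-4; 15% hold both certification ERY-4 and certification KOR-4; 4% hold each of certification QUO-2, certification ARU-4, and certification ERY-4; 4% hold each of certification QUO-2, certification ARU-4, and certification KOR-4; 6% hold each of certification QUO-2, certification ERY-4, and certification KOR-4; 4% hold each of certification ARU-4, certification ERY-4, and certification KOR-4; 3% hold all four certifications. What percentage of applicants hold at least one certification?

98%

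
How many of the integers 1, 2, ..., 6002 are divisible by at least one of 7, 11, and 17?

By inclusion–exclusion:
⌊6002/7⌋ + ⌊6002/11⌋ + ⌊6002/17⌋ − ⌊6002/77⌋ − ⌊6002/119⌋ − ⌊6002/187⌋ + ⌊6002/1309⌋ = 857 + 545 + 353 − 77 − 50 − 32 + 4 = 1600

1600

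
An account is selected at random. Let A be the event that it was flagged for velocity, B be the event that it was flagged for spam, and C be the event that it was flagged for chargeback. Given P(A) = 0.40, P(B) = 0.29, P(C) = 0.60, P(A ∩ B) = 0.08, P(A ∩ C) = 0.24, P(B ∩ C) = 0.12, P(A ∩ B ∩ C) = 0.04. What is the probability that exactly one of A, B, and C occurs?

P(exactly one) = 0.40 + 0.29 + 0.60 − 2·0.08 − 2·0.24 − 2·0.12 + 3·0.04 = 0.53

0.53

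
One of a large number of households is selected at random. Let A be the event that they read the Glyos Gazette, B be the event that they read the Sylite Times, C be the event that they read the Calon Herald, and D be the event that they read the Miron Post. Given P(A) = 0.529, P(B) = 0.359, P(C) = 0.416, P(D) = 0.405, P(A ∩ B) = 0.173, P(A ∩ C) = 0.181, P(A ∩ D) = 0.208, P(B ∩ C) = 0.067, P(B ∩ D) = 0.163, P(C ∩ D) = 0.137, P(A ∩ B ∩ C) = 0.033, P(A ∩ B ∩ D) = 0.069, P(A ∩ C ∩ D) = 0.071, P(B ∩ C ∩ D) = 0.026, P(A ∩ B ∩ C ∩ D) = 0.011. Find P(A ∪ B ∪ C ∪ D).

P(A ∪ B ∪ C ∪ D) = 0.529 + 0.359 + 0.416 + 0.405 − 0.173 − 0.181 − 0.208 − 0.067 − 0.163 − 0.137 + 0.033 + 0.069 + 0.071 + 0.026 − 0.011 = 0.968

0.968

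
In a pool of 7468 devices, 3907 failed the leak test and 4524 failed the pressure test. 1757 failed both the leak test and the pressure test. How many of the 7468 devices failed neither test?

Apply inclusion-exclusion:
N(≥1) = 3907 + 4524 − 1757 = 6674
None: 7468 − 6674 = 794

794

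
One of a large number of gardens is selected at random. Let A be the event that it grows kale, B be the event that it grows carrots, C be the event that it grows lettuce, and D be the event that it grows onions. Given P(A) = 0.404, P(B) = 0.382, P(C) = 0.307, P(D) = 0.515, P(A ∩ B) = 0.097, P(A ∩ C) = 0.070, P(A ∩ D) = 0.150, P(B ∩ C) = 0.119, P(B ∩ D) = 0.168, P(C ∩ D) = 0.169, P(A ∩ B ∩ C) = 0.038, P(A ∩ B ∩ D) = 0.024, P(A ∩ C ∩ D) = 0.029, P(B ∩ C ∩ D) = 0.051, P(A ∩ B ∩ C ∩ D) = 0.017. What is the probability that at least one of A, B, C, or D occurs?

P(A ∪ B ∪ C ∪ D) = 0.404 + 0.382 + 0.307 + 0.515 − 0.097 − 0.070 − 0.150 − 0.119 − 0.168 − 0.169 + 0.038 + 0.024 + 0.029 + 0.051 − 0.017 = 0.960

0.960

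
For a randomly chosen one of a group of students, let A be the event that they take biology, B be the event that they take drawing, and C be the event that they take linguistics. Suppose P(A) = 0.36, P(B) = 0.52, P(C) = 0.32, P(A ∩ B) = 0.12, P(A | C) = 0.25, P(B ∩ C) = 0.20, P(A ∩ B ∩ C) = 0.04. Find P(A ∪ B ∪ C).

0.84

P(A ∩ C) = P(C)·P(A|C) = 0.32 × 0.25 = 0.08
Inclusion–exclusion gives
P(A ∪ B ∪ C) = 0.36 + 0.52 + 0.32 − 0.12 − 0.08 − 0.20 + 0.04 = 0.84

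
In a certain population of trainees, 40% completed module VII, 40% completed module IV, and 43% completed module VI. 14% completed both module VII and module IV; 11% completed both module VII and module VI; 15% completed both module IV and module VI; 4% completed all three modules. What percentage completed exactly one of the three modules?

55%

By inclusion–exclusion (exactly-one form):
P(exactly one) = 40 + 40 + 43 − 2·14 − 2·11 − 2·15 + 3·4 = 55%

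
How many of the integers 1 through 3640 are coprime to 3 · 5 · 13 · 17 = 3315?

1686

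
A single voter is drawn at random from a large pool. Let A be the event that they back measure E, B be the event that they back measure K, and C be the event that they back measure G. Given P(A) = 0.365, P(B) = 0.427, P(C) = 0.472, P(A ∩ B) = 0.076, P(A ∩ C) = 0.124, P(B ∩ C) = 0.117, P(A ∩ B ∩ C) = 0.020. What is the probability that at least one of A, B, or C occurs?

0.967

P(A ∪ B ∪ C) = 0.365 + 0.427 + 0.472 − 0.076 − 0.124 − 0.117 + 0.020 = 0.967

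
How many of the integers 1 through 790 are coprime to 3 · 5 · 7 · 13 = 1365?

334

By inclusion–exclusion:
floor(790/3) + floor(790/5) + floor(790/7) + floor(790/13) − floor(790/15) − floor(790/21) − floor(790/39) − floor(790/35) − floor(790/65) − floor(790/91) + floor(790/105) + floor(790/195) + floor(790/273) + floor(790/455) − floor(790/1365) = 263 + 158 + 112 + 60 − 52 − 37 − 20 − 22 − 12 − 8 + 7 + 4 + 2 + 1 − 0 = 456
790 − 456 = 334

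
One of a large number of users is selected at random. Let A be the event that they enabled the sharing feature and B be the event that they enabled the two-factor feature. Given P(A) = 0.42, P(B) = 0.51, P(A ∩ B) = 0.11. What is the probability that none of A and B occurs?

P(A ∪ B) = 0.42 + 0.51 − 0.11 = 0.82
P(none) = 1 − 0.82 = 0.18

0.18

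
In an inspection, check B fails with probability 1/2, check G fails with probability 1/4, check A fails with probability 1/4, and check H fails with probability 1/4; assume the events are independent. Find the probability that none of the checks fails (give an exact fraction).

Since the events are independent, P(none) is the product of the individual non-occurrence probabilities.
P(none) = (1 − 1/2) × (1 − 1/4) × (1 − 1/4) × (1 − 1/4) = 1/2 × 3/4 × 3/4 × 3/4 = 27/128

27/128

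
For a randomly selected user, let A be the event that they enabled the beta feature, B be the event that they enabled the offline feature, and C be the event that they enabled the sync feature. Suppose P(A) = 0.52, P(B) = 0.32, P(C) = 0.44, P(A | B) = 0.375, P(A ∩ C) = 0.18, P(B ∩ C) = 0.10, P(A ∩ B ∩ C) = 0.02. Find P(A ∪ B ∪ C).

0.90

P(A ∩ B) = P(B)·P(A|B) = 0.32 × 0.375 = 0.12
Inclusion–exclusion gives
P(A ∪ B ∪ C) = 0.52 + 0.32 + 0.44 − 0.12 − 0.18 − 0.10 + 0.02 = 0.90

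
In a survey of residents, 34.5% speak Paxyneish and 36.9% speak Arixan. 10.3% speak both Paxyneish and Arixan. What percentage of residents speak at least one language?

61.1%

P(≥1) = 34.5 + 36.9 − 10.3 = 61.1%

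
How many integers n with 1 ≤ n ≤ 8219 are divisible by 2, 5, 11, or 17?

4109 + 1643 + 747 + 483 − 821 − 373 − 241 − 149 − 96 − 43 + 74 + 48 + 21 + 8 − 4 = 5406

5406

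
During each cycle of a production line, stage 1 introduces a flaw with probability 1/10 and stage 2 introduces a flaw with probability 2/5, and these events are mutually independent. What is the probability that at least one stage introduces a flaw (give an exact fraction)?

23/50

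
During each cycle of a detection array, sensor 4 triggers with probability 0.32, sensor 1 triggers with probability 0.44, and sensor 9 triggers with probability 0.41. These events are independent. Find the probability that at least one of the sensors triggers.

P(none) = (1 − 0.32) × (1 − 0.44) × (1 − 0.41) = 0.68 × 0.56 × 0.59 = 0.224672
P(at least one) = 1 − 0.224672 = 0.775328

0.775328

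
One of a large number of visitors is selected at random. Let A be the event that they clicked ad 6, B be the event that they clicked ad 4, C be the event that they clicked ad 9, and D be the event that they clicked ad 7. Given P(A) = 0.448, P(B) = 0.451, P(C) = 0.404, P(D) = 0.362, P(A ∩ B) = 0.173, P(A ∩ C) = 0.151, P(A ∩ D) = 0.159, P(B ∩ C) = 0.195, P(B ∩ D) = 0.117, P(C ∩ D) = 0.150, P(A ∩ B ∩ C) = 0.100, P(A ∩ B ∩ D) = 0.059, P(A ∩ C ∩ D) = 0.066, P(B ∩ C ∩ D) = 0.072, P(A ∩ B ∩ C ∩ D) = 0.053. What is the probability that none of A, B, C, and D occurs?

P(A ∪ B ∪ C ∪ D) = 0.448 + 0.451 + 0.404 + 0.362 − 0.173 − 0.151 − 0.159 − 0.195 − 0.117 − 0.150 + 0.100 + 0.059 + 0.066 + 0.072 − 0.053 = 0.964
P(none) = 1 − 0.964 = 0.036

0.036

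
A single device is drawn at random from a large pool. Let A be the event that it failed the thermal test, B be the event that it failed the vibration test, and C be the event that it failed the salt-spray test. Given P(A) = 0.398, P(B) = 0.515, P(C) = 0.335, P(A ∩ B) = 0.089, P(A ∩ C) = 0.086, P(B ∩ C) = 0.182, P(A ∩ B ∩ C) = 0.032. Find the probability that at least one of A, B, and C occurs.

Using inclusion–exclusion:
P(A ∪ B ∪ C) = 0.398 + 0.515 + 0.335 − 0.089 − 0.086 − 0.182 + 0.032 = 0.923

0.923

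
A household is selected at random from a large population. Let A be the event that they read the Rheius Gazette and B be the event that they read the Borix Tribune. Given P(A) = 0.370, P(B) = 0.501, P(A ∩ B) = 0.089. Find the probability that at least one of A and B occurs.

0.782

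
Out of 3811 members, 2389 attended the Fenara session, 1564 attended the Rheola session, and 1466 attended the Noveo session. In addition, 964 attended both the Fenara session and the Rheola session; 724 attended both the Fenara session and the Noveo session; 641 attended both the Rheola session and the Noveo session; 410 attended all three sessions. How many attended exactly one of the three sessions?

Using the inclusion–exclusion count for exactly one event:
N(exactly one) = 2389 + 1564 + 1466 − 2·964 − 2·724 − 2·641 + 3·410 = 1991

1991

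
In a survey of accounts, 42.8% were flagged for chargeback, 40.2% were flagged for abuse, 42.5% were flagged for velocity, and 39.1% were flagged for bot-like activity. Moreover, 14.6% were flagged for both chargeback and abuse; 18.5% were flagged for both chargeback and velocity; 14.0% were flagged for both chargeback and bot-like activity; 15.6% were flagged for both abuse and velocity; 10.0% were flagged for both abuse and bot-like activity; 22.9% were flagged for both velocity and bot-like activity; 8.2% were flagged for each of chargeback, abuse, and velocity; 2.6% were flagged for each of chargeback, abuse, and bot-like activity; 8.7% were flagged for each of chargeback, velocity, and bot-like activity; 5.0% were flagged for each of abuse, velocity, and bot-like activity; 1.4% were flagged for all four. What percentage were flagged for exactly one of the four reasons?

P(exactly one) = 42.8 + 40.2 + 42.5 + 39.1 − 2·14.6 − 2·18.5 − 2·14.0 − 2·15.6 − 2·10.0 − 2·22.9 + 3·8.2 + 3·2.6 + 3·8.7 + 3·5.0 − 4·1.4 = 41.3%

41.3%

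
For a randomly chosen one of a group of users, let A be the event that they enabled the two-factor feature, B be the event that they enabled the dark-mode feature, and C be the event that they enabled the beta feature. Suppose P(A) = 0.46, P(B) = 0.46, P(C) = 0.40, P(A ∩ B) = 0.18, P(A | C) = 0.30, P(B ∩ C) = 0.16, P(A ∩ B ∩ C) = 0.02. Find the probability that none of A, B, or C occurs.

P(A ∩ C) = P(C)·P(A|C) = 0.40 × 0.30 = 0.12
By inclusion–exclusion:
P(A ∪ B ∪ C) = 0.46 + 0.46 + 0.40 − 0.18 − 0.12 − 0.16 + 0.02 = 0.88
P(none) = 1 − 0.88 = 0.12

0.12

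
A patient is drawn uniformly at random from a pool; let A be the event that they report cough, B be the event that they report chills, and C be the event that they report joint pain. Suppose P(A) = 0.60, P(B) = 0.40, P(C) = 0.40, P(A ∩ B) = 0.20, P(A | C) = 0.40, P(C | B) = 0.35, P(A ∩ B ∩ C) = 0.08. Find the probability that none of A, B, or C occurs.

P(A ∩ C) = P(C)·P(A|C) = 0.40 × 0.40 = 0.16
P(B ∩ C) = P(B)·P(C|B) = 0.40 × 0.35 = 0.14
By inclusion–exclusion:
P(A ∪ B ∪ C) = 0.60 + 0.40 + 0.40 − 0.20 − 0.16 − 0.14 + 0.08 = 0.98
P(none) = 1 − 0.98 = 0.02

0.02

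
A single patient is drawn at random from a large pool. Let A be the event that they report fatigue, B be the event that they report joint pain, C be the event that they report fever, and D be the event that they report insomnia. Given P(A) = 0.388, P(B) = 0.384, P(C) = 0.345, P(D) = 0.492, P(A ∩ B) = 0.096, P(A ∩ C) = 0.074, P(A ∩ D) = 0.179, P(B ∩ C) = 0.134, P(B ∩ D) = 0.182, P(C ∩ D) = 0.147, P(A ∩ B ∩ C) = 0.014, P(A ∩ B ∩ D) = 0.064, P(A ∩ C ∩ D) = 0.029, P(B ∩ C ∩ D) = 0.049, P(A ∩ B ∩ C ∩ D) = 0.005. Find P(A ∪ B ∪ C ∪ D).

P(A ∪ B ∪ C ∪ D) = 0.388 + 0.384 + 0.345 + 0.492 − 0.096 − 0.074 − 0.179 − 0.134 − 0.182 − 0.147 + 0.014 + 0.064 + 0.029 + 0.049 − 0.005 = 0.948

0.948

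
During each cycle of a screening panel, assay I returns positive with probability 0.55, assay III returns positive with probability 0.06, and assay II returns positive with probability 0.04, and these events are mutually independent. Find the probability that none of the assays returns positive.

Since the events are independent, P(none) is the product of the individual non-occurrence probabilities.
P(none) = (1 − 0.55) × (1 − 0.06) × (1 − 0.04) = 0.45 × 0.94 × 0.96 = 0.40608

0.40608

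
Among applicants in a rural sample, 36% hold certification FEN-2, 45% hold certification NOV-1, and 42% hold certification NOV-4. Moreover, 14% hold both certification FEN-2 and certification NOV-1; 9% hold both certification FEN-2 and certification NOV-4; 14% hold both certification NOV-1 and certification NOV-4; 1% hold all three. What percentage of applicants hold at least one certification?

Inclusion–exclusion gives
P(≥1) = 36 + 45 + 42 − 14 − 9 − 14 + 1 = 87%

87%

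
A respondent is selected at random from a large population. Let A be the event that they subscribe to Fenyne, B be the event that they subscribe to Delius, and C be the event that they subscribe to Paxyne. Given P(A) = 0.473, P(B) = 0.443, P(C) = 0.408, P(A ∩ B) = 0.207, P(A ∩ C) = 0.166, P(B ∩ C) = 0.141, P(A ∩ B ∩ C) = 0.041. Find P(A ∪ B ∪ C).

0.851

P(A ∪ B ∪ C) = 0.473 + 0.443 + 0.408 − 0.207 − 0.166 − 0.141 + 0.041 = 0.851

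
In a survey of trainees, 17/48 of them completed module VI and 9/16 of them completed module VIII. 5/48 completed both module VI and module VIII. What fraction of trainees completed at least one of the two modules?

P(≥1) = 17/48 + 9/16 − 5/48 = 13/16

13/16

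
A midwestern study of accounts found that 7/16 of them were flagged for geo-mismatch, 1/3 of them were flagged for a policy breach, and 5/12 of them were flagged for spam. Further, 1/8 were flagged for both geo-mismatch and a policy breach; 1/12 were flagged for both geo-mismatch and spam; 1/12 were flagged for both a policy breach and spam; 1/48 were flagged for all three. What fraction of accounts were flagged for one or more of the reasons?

11/12

P(≥1) = 7/16 + 1/3 + 5/12 − 1/8 − 1/12 − 1/12 + 1/48 = 11/12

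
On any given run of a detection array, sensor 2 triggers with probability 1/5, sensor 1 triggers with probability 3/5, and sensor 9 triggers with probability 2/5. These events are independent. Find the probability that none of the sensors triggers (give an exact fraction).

24/125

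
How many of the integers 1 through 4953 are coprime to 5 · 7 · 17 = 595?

⌊4953/5⌋ + ⌊4953/7⌋ + ⌊4953/17⌋ − ⌊4953/35⌋ − ⌊4953/85⌋ − ⌊4953/119⌋ + ⌊4953/595⌋ = 990 + 707 + 291 − 141 − 58 − 41 + 8 = 1756
4953 − 1756 = 3197

3197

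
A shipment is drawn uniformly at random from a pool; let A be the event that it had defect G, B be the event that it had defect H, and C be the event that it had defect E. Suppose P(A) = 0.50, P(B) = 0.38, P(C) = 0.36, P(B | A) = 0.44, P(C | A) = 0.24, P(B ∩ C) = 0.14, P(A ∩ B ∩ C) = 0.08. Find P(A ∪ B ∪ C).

0.84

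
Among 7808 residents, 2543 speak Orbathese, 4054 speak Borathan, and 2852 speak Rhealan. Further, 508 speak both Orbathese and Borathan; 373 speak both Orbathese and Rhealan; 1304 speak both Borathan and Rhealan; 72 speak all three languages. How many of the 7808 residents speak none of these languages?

472

|at least one| = 2543 + 4054 + 2852 − 508 − 373 − 1304 + 72 = 7336
None: 7808 − 7336 = 472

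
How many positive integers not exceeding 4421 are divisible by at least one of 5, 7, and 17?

1567

By inclusion-exclusion,
⌊4421/5⌋ + ⌊4421/7⌋ + ⌊4421/17⌋ − ⌊4421/35⌋ − ⌊4421/85⌋ − ⌊4421/119⌋ + ⌊4421/595⌋ = 884 + 631 + 260 − 126 − 52 − 37 + 7 = 1567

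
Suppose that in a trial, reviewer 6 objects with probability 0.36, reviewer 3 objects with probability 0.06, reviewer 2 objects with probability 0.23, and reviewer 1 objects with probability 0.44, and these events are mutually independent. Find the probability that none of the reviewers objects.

0.25940992

Since the events are independent, P(none) is the product of the individual non-occurrence probabilities.
P(none) = (1 − 0.36) × (1 − 0.06) × (1 − 0.23) × (1 − 0.44) = 0.64 × 0.94 × 0.77 × 0.56 = 0.25940992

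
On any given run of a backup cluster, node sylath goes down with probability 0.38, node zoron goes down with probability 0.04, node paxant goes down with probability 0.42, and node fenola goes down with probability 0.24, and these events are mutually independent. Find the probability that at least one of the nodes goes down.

0.73763584

P(none) = (1 − 0.38) × (1 − 0.04) × (1 − 0.42) × (1 − 0.24) = 0.62 × 0.96 × 0.58 × 0.76 = 0.26236416
P(at least one) = 1 − 0.26236416 = 0.73763584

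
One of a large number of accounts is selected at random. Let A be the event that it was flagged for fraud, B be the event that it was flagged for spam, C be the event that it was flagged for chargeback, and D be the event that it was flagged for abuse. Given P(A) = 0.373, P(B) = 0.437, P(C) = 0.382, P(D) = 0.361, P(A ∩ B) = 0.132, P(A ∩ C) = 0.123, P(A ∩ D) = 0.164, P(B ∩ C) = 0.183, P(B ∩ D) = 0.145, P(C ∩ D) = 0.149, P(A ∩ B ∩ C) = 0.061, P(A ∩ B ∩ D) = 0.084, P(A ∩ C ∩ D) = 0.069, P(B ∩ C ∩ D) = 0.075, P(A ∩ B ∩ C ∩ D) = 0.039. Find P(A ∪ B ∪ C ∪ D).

0.907

P(A ∪ B ∪ C ∪ D) = 0.373 + 0.437 + 0.382 + 0.361 − 0.132 − 0.123 − 0.164 − 0.183 − 0.145 − 0.149 + 0.061 + 0.084 + 0.069 + 0.075 − 0.039 = 0.907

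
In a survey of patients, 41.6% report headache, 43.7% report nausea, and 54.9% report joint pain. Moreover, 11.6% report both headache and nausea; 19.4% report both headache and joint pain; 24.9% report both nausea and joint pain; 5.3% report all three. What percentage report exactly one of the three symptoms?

By inclusion–exclusion (exactly-one form):
P(exactly one) = 41.6 + 43.7 + 54.9 − 2·11.6 − 2·19.4 − 2·24.9 + 3·5.3 = 44.3%

44.3%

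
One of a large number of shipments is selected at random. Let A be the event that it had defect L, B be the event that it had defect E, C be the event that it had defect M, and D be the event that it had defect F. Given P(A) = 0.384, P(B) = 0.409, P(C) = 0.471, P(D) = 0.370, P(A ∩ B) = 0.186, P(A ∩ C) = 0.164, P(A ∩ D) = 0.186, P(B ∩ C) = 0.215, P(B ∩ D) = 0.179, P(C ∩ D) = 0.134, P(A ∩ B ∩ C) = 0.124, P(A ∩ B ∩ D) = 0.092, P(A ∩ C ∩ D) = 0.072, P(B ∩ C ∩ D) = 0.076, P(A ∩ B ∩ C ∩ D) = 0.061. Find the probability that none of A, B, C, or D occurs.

0.127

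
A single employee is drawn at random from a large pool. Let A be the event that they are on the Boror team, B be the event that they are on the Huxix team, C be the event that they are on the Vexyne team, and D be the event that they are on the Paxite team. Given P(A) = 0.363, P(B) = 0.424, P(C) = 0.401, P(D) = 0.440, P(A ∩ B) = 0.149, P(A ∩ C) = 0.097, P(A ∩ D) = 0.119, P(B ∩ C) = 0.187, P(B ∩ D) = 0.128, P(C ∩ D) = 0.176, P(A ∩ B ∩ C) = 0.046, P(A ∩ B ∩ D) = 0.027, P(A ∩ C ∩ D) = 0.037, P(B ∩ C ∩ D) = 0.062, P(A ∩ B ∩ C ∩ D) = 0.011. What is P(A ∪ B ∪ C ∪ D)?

P(A ∪ B ∪ C ∪ D) = 0.363 + 0.424 + 0.401 + 0.440 − 0.149 − 0.097 − 0.119 − 0.187 − 0.128 − 0.176 + 0.046 + 0.027 + 0.037 + 0.062 − 0.011 = 0.933

0.933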